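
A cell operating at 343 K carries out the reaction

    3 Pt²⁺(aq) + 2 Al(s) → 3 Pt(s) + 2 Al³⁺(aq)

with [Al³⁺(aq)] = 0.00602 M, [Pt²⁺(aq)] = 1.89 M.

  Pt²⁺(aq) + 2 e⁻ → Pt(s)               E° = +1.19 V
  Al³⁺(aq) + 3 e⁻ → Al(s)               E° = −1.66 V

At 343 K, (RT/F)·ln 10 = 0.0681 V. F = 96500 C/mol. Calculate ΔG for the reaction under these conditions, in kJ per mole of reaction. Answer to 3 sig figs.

−1680 kJ/mol

With Pt²⁺/Pt reduced at the cathode, E°cell = +1.19 − (−1.66) = +2.85 V and n = 6.
Here Q = [Al³⁺(aq)]^2 / [Pt²⁺(aq)]^3 = 5.37×10^−6 (log Q = −5.270), giving E = +2.85 − (0.0681/6)·(−5.270) = +2.9098 V.
Finally ΔG = −nFE = −(6)(96500 C/mol)(+2.9098 V) = −1680 kJ/mol.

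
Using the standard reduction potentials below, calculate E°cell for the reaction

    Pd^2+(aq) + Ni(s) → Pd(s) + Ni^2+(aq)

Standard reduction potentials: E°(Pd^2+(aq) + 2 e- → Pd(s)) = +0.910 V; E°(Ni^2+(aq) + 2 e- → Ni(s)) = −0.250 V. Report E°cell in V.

+1.160 V

Pd^2+(aq) gains electrons, so the Pd²⁺/Pd couple is the cathode; the Ni²⁺/Ni couple is the anode.
E°cell = E°(cathode) − E°(anode) = +0.910 − (−0.250) = +1.160 V.
The positive value indicates the reaction is spontaneous as written.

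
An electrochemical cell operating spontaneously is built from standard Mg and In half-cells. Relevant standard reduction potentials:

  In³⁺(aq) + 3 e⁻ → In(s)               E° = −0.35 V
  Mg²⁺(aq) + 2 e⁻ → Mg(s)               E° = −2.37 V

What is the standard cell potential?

Of the two couples in this cell, the one with the more positive reduction potential is reduced at the cathode: here that is In³⁺/In (−0.35 V); Mg²⁺/Mg (−2.37 V) is the anode.
E°cell = E°(cathode) − E°(anode) = −0.35 − (−2.37) = +2.02 V.

+2.02 V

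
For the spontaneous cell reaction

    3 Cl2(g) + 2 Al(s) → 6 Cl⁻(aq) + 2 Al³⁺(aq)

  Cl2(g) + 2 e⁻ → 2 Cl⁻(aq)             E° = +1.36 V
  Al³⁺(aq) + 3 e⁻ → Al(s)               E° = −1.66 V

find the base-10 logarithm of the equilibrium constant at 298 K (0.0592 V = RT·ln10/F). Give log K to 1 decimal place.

log K = 306.1

The Cl₂/Cl⁻ couple is reduced (cathode); E°cell = +1.36 − (−1.66) = +3.02 V with n = 6.
At equilibrium E = 0, so log K = nE°cell / 0.0592 = (6)(+3.02) / 0.0592 = 306.1.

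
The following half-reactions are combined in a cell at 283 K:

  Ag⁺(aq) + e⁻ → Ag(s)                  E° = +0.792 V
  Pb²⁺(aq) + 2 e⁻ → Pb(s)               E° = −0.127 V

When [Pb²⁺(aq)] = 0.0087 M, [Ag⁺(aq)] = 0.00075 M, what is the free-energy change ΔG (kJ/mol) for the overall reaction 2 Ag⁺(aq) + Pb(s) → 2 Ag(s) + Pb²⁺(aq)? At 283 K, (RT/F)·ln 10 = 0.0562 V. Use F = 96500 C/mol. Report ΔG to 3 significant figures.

−155 kJ/mol

The standard cell potential is +0.792 − (−0.127) = +0.919 V, with n = 2 electrons in the balanced equation.
Here Q = [Pb²⁺(aq)] / [Ag⁺(aq)]^2 = 1.55×10^4 (log Q = 4.189), giving E = +0.919 − (0.0562/2)·(4.189) = +0.8013 V.
Finally ΔG = −nFE = −(2)(96500 C/mol)(+0.8013 V) = −155 kJ/mol.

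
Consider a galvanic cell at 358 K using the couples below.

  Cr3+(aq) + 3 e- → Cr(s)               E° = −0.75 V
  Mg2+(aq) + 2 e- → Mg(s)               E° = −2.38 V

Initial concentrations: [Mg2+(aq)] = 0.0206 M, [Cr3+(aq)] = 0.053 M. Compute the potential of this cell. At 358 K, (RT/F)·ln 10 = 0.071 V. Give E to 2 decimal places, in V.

The Cr³⁺/Cr couple has the more positive E°, so it is the cathode; Mg²⁺/Mg is the anode.
E°cell = −0.75 − (−2.38) = +1.63 V, with n = 6 electrons transferred.
Balancing gives 2 Cr3+(aq) + 3 Mg(s) → 2 Cr(s) + 3 Mg2+(aq); hence Q = [Mg2+(aq)]^3 / [Cr3+(aq)]^2 = 0.00311 (log Q = −2.507).
E = E° − (0.071/n)·log Q = +1.63 − (0.071/6)(−2.507) = +1.66 V.

+1.66 V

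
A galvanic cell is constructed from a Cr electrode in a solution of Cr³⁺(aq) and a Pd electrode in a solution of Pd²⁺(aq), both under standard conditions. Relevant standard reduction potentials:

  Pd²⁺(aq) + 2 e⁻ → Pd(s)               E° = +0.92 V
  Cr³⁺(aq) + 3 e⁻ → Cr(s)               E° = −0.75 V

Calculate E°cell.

+1.67 V

Of the two couples in this cell, the one with the more positive reduction potential is reduced at the cathode: here that is Pd²⁺/Pd (+0.92 V); Cr³⁺/Cr (−0.75 V) is the anode.
E°cell = E°(cathode) − E°(anode) = +0.92 − (−0.75) = +1.67 V.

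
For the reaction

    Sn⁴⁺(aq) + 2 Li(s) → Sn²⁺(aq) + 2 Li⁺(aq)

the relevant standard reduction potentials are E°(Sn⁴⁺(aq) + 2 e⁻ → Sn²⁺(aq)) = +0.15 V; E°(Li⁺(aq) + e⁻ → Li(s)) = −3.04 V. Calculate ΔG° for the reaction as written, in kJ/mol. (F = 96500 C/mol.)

In the reaction as written Sn⁴⁺(aq) is reduced, so the Sn⁴⁺/Sn²⁺ couple is the cathode and Li⁺/Li is the anode.
E°cell = +0.15 − (−3.04) = +3.19 V; balancing electrons gives n = 2.
ΔG° = −nFE°cell = −(2)(96500)(+3.19) J/mol = −616 kJ/mol.

−616 kJ/mol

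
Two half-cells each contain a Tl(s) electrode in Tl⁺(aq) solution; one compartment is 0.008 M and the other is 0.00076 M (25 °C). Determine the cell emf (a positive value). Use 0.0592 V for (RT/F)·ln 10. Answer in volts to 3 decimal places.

0.061 V

For a concentration cell E°cell = 0, since both electrodes use the same couple.
The compartment with the higher Tl⁺(aq) concentration (0.008 M) acts as the cathode; ions are reduced there and produced at the dilute (0.00076 M) anode.
With n = 1, Ecell = −(0.0592/1)·log([dilute]/[conc]) = −(0.0592/1)·log(0.00076/0.008) = +0.061 V.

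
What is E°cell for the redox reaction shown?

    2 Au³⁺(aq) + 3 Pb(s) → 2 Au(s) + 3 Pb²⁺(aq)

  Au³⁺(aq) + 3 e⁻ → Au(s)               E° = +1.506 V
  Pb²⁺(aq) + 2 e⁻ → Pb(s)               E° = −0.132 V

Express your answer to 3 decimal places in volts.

+1.638 V

In the reaction as written, Au³⁺(aq) is reduced (cathode) and Pb²⁺(aq) is produced by oxidation at the anode.
E°cell = E°(cathode) − E°(anode) = +1.506 − (−0.132) = +1.638 V.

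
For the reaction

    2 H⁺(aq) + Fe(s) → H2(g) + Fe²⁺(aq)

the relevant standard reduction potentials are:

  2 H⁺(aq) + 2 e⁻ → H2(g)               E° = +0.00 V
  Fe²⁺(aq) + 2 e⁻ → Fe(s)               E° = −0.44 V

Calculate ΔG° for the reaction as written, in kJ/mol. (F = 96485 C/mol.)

−84.9 kJ/mol

In the reaction as written H⁺(aq) is reduced, so the 2H⁺/H₂ couple is the cathode and Fe²⁺/Fe is the anode.
E°cell = +0.00 − (−0.44) = +0.44 V; balancing electrons gives n = 2.
ΔG° = −nFE°cell = −(2)(96485)(+0.44) J/mol = −84.9 kJ/mol.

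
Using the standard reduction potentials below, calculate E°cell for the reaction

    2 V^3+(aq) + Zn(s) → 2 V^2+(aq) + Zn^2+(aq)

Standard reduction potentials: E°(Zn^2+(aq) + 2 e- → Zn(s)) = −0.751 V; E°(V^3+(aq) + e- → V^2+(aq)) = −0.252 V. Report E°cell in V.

+0.499 V

In the reaction as written, V^3+(aq) is reduced (cathode) and Zn^2+(aq) is produced by oxidation at the anode.
E°cell = E°(cathode) − E°(anode) = −0.252 − (−0.751) = +0.499 V.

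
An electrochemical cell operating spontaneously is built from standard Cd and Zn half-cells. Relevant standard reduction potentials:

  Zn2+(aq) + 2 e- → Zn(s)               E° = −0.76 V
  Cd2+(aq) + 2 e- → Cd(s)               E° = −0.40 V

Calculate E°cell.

The Cd²⁺/Cd couple has the higher E°, so Cd ion is reduced (cathode) and Zn is oxidized (anode).
E°cell = E°(cathode) − E°(anode) = −0.40 − (−0.76) = +0.36 V.

+0.36 V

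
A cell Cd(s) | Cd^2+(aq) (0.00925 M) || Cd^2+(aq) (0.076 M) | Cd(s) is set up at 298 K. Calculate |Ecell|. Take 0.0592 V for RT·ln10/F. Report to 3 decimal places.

0.027 V

For a concentration cell E°cell = 0, since both electrodes use the same couple.
The compartment with the higher Cd^2+(aq) concentration (0.076 M) acts as the cathode; ions are reduced there and produced at the dilute (0.00925 M) anode.
With n = 2, Ecell = −(0.0592/2)·log([dilute]/[conc]) = −(0.0592/2)·log(0.00925/0.076) = +0.027 V.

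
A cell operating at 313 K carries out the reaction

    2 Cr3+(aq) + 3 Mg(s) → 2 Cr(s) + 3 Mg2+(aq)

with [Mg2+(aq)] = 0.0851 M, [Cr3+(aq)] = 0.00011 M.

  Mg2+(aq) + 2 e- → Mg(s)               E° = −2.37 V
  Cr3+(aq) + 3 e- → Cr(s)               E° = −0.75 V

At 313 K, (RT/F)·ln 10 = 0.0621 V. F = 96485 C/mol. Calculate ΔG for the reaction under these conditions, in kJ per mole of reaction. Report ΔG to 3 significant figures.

E°cell = −0.75 − (−2.37) = +1.62 V; the balanced reaction transfers n = 6 electrons.
Q = [Mg2+(aq)]^3 / [Cr3+(aq)]^2 = 5.09×10^4, so log Q = 4.707 and E = +1.62 − (0.0621/6)(4.707) = +1.5713 V.
ΔG = −nFE = −(6)(96485)(+1.5713) J/mol = −910 kJ/mol.

−910 kJ/mol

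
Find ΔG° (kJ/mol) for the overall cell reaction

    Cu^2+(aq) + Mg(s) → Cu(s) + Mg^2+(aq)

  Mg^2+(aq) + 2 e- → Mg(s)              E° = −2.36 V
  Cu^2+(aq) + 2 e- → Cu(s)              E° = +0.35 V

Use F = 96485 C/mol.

In the reaction as written Cu^2+(aq) is reduced, so the Cu²⁺/Cu couple is the cathode and Mg²⁺/Mg is the anode.
E°cell = +0.35 − (−2.36) = +2.71 V; balancing electrons gives n = 2.
ΔG° = −nFE°cell = −(2)(96485)(+2.71) J/mol = −523 kJ/mol.

−523 kJ/mol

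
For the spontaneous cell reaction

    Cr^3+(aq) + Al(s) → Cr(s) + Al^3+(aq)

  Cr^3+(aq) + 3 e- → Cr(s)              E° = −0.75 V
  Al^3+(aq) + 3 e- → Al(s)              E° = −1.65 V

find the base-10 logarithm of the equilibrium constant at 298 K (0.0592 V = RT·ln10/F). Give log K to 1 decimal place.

log K = 45.6

The Cr³⁺/Cr couple is reduced (cathode); E°cell = −0.75 − (−1.65) = +0.90 V with n = 3.
At equilibrium E = 0, so log K = nE°cell / 0.0592 = (3)(+0.90) / 0.0592 = 45.6.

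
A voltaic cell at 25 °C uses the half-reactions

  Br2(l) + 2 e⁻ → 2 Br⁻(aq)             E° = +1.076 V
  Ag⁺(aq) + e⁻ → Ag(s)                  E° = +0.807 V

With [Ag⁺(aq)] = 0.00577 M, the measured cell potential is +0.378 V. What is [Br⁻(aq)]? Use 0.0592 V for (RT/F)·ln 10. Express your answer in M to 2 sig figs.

With Br₂/Br⁻ at the cathode and Ag⁺/Ag at the anode, E°cell = +1.076 − (+0.807) = +0.269 V (n = 2).
From the Nernst equation, log Q = n(E° − E)/0.0592 = 2·(+0.269 − (+0.378))/0.0592 = −3.682.
The balanced reaction is Br2(l) + 2 Ag(s) → 2 Br⁻(aq) + 2 Ag⁺(aq), so Q = [Br⁻(aq)]^2·[Ag⁺(aq)]^2.
Isolating [Br⁻(aq)] in Q = 10^{−3.682} yields log [Br⁻(aq)] = 0.398, i.e. 2.5 M.

2.5 M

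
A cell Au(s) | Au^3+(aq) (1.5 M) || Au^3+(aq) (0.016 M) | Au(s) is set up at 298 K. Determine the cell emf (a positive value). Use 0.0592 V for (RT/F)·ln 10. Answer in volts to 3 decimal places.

For a concentration cell E°cell = 0, since both electrodes use the same couple.
The compartment with the higher Au^3+(aq) concentration (1.5 M) acts as the cathode; ions are reduced there and produced at the dilute (0.016 M) anode.
With n = 3, Ecell = −(0.0592/3)·log([dilute]/[conc]) = −(0.0592/3)·log(0.016/1.5) = +0.039 V.

0.039 V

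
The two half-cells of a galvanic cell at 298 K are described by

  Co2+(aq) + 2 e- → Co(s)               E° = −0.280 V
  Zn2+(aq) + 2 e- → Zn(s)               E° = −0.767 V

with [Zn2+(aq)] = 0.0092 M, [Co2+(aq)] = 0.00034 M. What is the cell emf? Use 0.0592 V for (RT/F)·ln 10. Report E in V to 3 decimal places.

+0.445 V

Co²⁺/Co is reduced (cathode, E° = −0.280 V) and Zn²⁺/Zn is oxidized (anode).
E°cell = −0.280 − (−0.767) = +0.487 V, with n = 2 electrons transferred.
For the overall reaction Co2+(aq) + Zn(s) → Co(s) + Zn2+(aq), Q = [Zn2+(aq)] / [Co2+(aq)] = 27.1, giving log Q = 1.432.
Applying E = E° − (RT ln10/nF)·log Q gives +0.487 − (0.0592/2)(1.432) = +0.445 V.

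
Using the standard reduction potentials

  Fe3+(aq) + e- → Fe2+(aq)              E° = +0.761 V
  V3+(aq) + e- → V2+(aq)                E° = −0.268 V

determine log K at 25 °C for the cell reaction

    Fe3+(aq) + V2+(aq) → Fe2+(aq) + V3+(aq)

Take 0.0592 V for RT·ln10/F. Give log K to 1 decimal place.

log K = 17.4

The Fe³⁺/Fe²⁺ couple is reduced (cathode); E°cell = +0.761 − (−0.268) = +1.029 V with n = 1.
At equilibrium E = 0, so log K = nE°cell / 0.0592 = (1)(+1.029) / 0.0592 = 17.4.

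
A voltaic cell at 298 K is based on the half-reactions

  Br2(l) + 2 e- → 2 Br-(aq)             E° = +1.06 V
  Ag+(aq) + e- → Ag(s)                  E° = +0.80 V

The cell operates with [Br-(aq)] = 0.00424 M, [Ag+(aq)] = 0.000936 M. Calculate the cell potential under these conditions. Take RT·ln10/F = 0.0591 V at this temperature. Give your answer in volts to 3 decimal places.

+0.579 V

The Br₂/Br⁻ couple has the more positive E°, so it is the cathode; Ag⁺/Ag is the anode.
E°cell = +1.06 − (+0.80) = +0.26 V, with n = 2 electrons transferred.
Balancing gives Br2(l) + 2 Ag(s) → 2 Br-(aq) + 2 Ag+(aq); hence Q = [Br-(aq)]^2·[Ag+(aq)]^2 = 1.58×10^−11 (log Q = −10.803).
Applying E = E° − (RT ln10/nF)·log Q gives +0.26 − (0.0591/2)(−10.803) = +0.579 V.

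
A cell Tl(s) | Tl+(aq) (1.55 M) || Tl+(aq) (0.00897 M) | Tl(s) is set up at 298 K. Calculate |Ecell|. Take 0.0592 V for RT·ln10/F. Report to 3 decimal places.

0.132 V

For a concentration cell E°cell = 0, since both electrodes use the same couple.
The compartment with the higher Tl+(aq) concentration (1.55 M) acts as the cathode; ions are reduced there and produced at the dilute (0.00897 M) anode.
With n = 1, Ecell = −(0.0592/1)·log([dilute]/[conc]) = −(0.0592/1)·log(0.00897/1.55) = +0.132 V.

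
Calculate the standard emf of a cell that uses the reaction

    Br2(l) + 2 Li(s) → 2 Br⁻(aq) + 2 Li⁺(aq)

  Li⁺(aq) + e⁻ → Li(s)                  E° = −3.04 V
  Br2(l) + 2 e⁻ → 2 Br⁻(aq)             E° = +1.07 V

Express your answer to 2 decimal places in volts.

In the reaction as written, Br2(l) is reduced (cathode) and Li⁺(aq) is produced by oxidation at the anode.
E°cell = E°(cathode) − E°(anode) = +1.07 − (−3.04) = +4.11 V.

+4.11 V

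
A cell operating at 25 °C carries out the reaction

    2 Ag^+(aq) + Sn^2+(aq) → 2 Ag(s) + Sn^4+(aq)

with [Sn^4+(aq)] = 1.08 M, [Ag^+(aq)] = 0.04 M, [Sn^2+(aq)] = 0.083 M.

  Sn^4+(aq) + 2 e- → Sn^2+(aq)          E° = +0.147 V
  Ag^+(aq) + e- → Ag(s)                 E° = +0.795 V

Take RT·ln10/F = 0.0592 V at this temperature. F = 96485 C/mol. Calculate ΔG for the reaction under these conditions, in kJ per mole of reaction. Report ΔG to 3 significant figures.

−103 kJ/mol

With Ag⁺/Ag reduced at the cathode, E°cell = +0.795 − (+0.147) = +0.648 V and n = 2.
Q = [Sn^4+(aq)] / ([Ag^+(aq)]^2·[Sn^2+(aq)]) = 8.13×10^3, so log Q = 3.910 and E = +0.648 − (0.0592/2)(3.910) = +0.5323 V.
Then ΔG = −nFE = −2 × 96485 × +0.5323 J/mol = −103 kJ/mol.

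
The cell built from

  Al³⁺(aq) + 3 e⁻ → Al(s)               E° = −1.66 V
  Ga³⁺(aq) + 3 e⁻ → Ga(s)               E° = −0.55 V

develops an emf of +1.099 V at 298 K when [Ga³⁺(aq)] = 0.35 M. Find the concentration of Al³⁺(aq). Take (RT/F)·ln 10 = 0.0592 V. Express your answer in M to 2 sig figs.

The Ga³⁺/Ga couple has the larger reduction potential, so it is the cathode: E°cell = −0.55 − (−1.66) = +1.11 V and n = 3.
From the Nernst equation, log Q = n(E° − E)/0.0592 = 3·(+1.11 − (+1.099))/0.0592 = 0.557.
Balancing electrons gives Ga³⁺(aq) + Al(s) → Ga(s) + Al³⁺(aq); thus Q = [Al³⁺(aq)] / [Ga³⁺(aq)].
Solving for the unknown gives log [Al³⁺(aq)] = 0.101, so [Al³⁺(aq)] ≈ 1.3 M.

1.3 M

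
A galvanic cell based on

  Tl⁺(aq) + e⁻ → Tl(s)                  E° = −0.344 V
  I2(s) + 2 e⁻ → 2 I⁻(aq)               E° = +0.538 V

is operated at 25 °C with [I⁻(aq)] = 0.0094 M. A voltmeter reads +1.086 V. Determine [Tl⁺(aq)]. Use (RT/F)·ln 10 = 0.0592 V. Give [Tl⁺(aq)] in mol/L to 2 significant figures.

0.038 M

The I₂/I⁻ couple has the larger reduction potential, so it is the cathode: E°cell = +0.538 − (−0.344) = +0.882 V and n = 2.
Rearranging E = E° − (0.0592/n)·log Q gives log Q = 2(+0.882 − (+1.086))/0.0592 = −6.892.
The balanced reaction is I2(s) + 2 Tl(s) → 2 I⁻(aq) + 2 Tl⁺(aq), so Q = [I⁻(aq)]^2·[Tl⁺(aq)]^2.
Substituting the known concentrations and solving, log [Tl⁺(aq)] = −1.419 and [Tl⁺(aq)] = 0.038 M.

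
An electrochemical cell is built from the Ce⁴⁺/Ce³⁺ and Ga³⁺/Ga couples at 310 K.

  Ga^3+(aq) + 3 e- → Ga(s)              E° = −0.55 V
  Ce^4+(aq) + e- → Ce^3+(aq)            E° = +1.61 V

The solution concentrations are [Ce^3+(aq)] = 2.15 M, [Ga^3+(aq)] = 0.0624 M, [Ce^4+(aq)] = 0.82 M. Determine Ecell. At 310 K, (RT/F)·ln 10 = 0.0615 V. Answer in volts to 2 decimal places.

Since E°(Ce⁴⁺/Ce³⁺) > E°(Ga³⁺/Ga), Ce⁴⁺/Ce³⁺ serves as the cathode.
The standard potential is +1.61 − (−0.55) = +2.16 V and the balanced reaction transfers n = 3 electrons.
The balanced reaction is 3 Ce^4+(aq) + Ga(s) → 3 Ce^3+(aq) + Ga^3+(aq), so Q = ([Ce^3+(aq)]^3·[Ga^3+(aq)]) / [Ce^4+(aq)]^3 = 1.12 and log Q = 0.051.
Applying E = E° − (RT ln10/nF)·log Q gives +2.16 − (0.0615/3)(0.051) = +2.16 V.

+2.16 V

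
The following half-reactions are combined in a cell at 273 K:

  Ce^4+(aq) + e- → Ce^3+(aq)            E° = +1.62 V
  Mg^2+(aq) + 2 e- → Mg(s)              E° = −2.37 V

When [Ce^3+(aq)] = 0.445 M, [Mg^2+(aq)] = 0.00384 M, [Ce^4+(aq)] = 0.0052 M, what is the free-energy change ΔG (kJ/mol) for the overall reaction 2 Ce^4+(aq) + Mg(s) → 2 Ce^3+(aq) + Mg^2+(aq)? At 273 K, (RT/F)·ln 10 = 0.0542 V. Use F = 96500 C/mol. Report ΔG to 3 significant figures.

With Ce⁴⁺/Ce³⁺ reduced at the cathode, E°cell = +1.62 − (−2.37) = +3.99 V and n = 2.
Q = ([Ce^3+(aq)]^2·[Mg^2+(aq)]) / [Ce^4+(aq)]^2 = 28.1, so log Q = 1.449 and E = +3.99 − (0.0542/2)(1.449) = +3.9507 V.
Finally ΔG = −nFE = −(2)(96500 C/mol)(+3.9507 V) = −762 kJ/mol.

−762 kJ/mol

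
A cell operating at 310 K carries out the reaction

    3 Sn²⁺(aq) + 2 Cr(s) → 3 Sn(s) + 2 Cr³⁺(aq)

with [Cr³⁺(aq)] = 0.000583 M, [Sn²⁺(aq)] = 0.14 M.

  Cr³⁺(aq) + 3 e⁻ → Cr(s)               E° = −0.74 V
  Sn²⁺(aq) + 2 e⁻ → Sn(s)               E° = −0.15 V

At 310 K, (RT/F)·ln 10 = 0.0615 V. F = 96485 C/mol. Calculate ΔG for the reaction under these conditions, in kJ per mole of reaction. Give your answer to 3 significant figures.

The standard cell potential is −0.15 − (−0.74) = +0.59 V, with n = 6 electrons in the balanced equation.
Q = [Cr³⁺(aq)]^2 / [Sn²⁺(aq)]^3 = 0.000124, so log Q = −3.907 and E = +0.59 − (0.0615/6)(−3.907) = +0.6300 V.
Then ΔG = −nFE = −6 × 96485 × +0.6300 J/mol = −365 kJ/mol.

−365 kJ/mol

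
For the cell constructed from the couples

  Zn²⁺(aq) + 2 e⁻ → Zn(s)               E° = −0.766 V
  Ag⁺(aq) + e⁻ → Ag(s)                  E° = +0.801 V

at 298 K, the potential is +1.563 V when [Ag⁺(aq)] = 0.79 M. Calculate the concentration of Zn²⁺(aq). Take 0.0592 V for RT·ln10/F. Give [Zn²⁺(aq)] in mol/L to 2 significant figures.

Ag⁺/Ag is the cathode (higher E°); E°cell = +0.801 − (−0.766) = +1.567 V with n = 2.
Since E = E° − (0.0592/n)·log Q, log Q = n(E° − E)/0.0592 = 0.135.
Balancing electrons gives 2 Ag⁺(aq) + Zn(s) → 2 Ag(s) + Zn²⁺(aq); thus Q = [Zn²⁺(aq)] / [Ag⁺(aq)]^2.
Substituting the known concentrations and solving, log [Zn²⁺(aq)] = −0.070 and [Zn²⁺(aq)] = 0.85 M.

0.85 M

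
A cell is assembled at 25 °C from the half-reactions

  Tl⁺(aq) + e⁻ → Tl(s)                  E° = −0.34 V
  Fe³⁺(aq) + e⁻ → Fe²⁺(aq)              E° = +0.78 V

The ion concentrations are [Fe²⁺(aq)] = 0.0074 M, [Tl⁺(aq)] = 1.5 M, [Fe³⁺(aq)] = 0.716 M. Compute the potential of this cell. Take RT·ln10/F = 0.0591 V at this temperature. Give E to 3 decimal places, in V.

+1.227 V

Fe³⁺/Fe²⁺ is reduced (cathode, E° = +0.78 V) and Tl⁺/Tl is oxidized (anode).
E°cell = +0.78 − (−0.34) = +1.12 V, with n = 1 electron transferred.
For the overall reaction Fe³⁺(aq) + Tl(s) → Fe²⁺(aq) + Tl⁺(aq), Q = ([Fe²⁺(aq)]·[Tl⁺(aq)]) / [Fe³⁺(aq)] = 0.0155, giving log Q = −1.810.
E = E° − (0.0591/n)·log Q = +1.12 − (0.0591/1)(−1.810) = +1.227 V.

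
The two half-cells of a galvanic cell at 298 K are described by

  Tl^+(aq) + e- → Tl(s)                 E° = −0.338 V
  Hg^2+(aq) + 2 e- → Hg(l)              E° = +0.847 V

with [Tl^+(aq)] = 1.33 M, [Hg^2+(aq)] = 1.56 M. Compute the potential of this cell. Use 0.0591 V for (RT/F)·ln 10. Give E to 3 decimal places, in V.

Since E°(Hg²⁺/Hg) > E°(Tl⁺/Tl), Hg²⁺/Hg serves as the cathode.
E°cell = +0.847 − (−0.338) = +1.185 V, with n = 2 electrons transferred.
The balanced reaction is Hg^2+(aq) + 2 Tl(s) → Hg(l) + 2 Tl^+(aq), so Q = [Tl^+(aq)]^2 / [Hg^2+(aq)] = 1.13 and log Q = 0.055.
By the Nernst equation, E = +1.185 − (0.0591/2)·(0.055) = +1.183 V.

+1.183 V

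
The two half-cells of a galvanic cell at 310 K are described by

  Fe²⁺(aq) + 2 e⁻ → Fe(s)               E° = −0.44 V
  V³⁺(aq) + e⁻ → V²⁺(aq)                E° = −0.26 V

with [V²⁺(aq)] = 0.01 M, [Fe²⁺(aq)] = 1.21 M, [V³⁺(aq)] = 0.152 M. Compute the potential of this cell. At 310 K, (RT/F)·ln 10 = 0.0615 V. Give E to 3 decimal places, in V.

Since E°(V³⁺/V²⁺) > E°(Fe²⁺/Fe), V³⁺/V²⁺ serves as the cathode.
E°cell = −0.26 − (−0.44) = +0.18 V, with n = 2 electrons transferred.
The balanced reaction is 2 V³⁺(aq) + Fe(s) → 2 V²⁺(aq) + Fe²⁺(aq), so Q = ([V²⁺(aq)]^2·[Fe²⁺(aq)]) / [V³⁺(aq)]^2 = 0.00524 and log Q = −2.281.
E = E° − (0.0615/n)·log Q = +0.18 − (0.0615/2)(−2.281) = +0.250 V.

+0.250 V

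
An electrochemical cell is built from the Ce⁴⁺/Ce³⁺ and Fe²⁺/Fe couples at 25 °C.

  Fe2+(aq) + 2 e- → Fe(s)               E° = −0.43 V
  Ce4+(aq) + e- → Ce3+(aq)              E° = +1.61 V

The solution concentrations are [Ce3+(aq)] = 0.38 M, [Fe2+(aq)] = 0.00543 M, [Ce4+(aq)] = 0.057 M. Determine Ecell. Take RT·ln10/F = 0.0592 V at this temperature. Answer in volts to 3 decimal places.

The Ce⁴⁺/Ce³⁺ couple has the more positive E°, so it is the cathode; Fe²⁺/Fe is the anode.
The standard potential is +1.61 − (−0.43) = +2.04 V and the balanced reaction transfers n = 2 electrons.
The balanced reaction is 2 Ce4+(aq) + Fe(s) → 2 Ce3+(aq) + Fe2+(aq), so Q = ([Ce3+(aq)]^2·[Fe2+(aq)]) / [Ce4+(aq)]^2 = 0.241 and log Q = −0.617.
By the Nernst equation, E = +2.04 − (0.0592/2)·(−0.617) = +2.058 V.

+2.058 V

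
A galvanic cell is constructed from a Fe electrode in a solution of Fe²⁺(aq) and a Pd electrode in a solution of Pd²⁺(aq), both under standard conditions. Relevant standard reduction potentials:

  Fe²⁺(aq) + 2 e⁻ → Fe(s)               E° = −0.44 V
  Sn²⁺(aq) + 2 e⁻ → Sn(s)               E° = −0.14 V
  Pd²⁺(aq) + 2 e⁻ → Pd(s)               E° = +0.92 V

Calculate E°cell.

+1.36 V

Of the two couples in this cell, the one with the more positive reduction potential is reduced at the cathode: here that is Pd²⁺/Pd (+0.92 V); Fe²⁺/Fe (−0.44 V) is the anode.
E°cell = E°(cathode) − E°(anode) = +0.92 − (−0.44) = +1.36 V.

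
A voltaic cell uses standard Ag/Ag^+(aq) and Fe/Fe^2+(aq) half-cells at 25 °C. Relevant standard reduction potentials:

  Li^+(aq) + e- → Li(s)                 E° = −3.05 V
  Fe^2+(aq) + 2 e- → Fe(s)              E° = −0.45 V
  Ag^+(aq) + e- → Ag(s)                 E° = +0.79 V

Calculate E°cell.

The Ag⁺/Ag couple has the higher E°, so Ag ion is reduced (cathode) and Fe is oxidized (anode).
E°cell = E°(cathode) − E°(anode) = +0.79 − (−0.45) = +1.24 V.

+1.24 V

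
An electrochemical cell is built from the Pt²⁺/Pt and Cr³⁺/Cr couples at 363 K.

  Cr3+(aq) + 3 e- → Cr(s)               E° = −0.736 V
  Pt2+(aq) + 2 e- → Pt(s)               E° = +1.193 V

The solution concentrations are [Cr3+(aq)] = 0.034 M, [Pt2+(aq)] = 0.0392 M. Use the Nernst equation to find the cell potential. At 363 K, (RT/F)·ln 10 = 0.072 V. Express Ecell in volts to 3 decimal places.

+1.914 V

Since E°(Pt²⁺/Pt) > E°(Cr³⁺/Cr), Pt²⁺/Pt serves as the cathode.
E°cell = E°cat − E°an = +1.193 − (−0.736) = +1.929 V; n = 6.
The balanced reaction is 3 Pt2+(aq) + 2 Cr(s) → 3 Pt(s) + 2 Cr3+(aq), so Q = [Cr3+(aq)]^2 / [Pt2+(aq)]^3 = 19.2 and log Q = 1.283.
Applying E = E° − (RT ln10/nF)·log Q gives +1.929 − (0.072/6)(1.283) = +1.914 V.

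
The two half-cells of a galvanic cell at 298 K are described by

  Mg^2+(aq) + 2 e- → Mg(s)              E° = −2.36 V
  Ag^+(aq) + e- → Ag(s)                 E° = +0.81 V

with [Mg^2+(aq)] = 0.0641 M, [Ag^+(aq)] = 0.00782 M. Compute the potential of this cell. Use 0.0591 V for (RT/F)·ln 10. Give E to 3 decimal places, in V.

Since E°(Ag⁺/Ag) > E°(Mg²⁺/Mg), Ag⁺/Ag serves as the cathode.
The standard potential is +0.81 − (−2.36) = +3.17 V and the balanced reaction transfers n = 2 electrons.
The balanced reaction is 2 Ag^+(aq) + Mg(s) → 2 Ag(s) + Mg^2+(aq), so Q = [Mg^2+(aq)] / [Ag^+(aq)]^2 = 1.05×10^3 and log Q = 3.020.
By the Nernst equation, E = +3.17 − (0.0591/2)·(3.020) = +3.081 V.

+3.081 V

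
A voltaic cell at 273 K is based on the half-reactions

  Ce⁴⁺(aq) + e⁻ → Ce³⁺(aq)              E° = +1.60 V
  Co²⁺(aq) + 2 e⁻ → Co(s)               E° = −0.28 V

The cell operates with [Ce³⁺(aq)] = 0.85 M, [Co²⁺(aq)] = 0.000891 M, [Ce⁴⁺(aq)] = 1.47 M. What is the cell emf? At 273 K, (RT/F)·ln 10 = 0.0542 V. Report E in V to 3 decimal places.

Ce⁴⁺/Ce³⁺ is reduced (cathode, E° = +1.60 V) and Co²⁺/Co is oxidized (anode).
E°cell = E°cat − E°an = +1.60 − (−0.28) = +1.88 V; n = 2.
Balancing gives 2 Ce⁴⁺(aq) + Co(s) → 2 Ce³⁺(aq) + Co²⁺(aq); hence Q = ([Ce³⁺(aq)]^2·[Co²⁺(aq)]) / [Ce⁴⁺(aq)]^2 = 0.000298 (log Q = −3.526).
E = E° − (0.0542/n)·log Q = +1.88 − (0.0542/2)(−3.526) = +1.976 V.

+1.976 V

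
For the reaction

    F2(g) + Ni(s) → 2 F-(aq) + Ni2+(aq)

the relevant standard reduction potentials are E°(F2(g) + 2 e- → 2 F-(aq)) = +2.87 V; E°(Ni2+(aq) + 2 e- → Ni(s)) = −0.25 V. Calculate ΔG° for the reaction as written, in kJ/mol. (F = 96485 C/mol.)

−602 kJ/mol

In the reaction as written F2(g) is reduced, so the F₂/F⁻ couple is the cathode and Ni²⁺/Ni is the anode.
E°cell = +2.87 − (−0.25) = +3.12 V; balancing electrons gives n = 2.
ΔG° = −nFE°cell = −(2)(96485)(+3.12) J/mol = −602 kJ/mol.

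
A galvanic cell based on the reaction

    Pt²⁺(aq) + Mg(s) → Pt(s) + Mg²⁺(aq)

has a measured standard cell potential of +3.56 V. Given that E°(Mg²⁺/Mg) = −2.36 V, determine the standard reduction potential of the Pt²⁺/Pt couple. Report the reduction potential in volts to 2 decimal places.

In the reaction as written the Pt²⁺/Pt couple is reduced (cathode) and Mg²⁺/Mg is oxidized (anode), so E°cell = E°(Pt²⁺/Pt) − E°(Mg²⁺/Mg).
E°(Pt²⁺/Pt) = E°cell + E°(anode) = +3.56 + (−2.36) = +1.20 V.

+1.20 V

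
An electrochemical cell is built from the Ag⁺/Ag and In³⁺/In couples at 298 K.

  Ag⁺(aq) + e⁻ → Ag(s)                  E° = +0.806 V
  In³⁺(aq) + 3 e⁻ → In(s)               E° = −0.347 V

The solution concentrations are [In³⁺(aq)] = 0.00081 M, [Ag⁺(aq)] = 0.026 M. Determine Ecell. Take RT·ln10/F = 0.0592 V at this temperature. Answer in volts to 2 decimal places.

+1.12 V

Since E°(Ag⁺/Ag) > E°(In³⁺/In), Ag⁺/Ag serves as the cathode.
E°cell = +0.806 − (−0.347) = +1.153 V, with n = 3 electrons transferred.
For the overall reaction 3 Ag⁺(aq) + In(s) → 3 Ag(s) + In³⁺(aq), Q = [In³⁺(aq)] / [Ag⁺(aq)]^3 = 46.1, giving log Q = 1.664.
Applying E = E° − (RT ln10/nF)·log Q gives +1.153 − (0.0592/3)(1.664) = +1.12 V.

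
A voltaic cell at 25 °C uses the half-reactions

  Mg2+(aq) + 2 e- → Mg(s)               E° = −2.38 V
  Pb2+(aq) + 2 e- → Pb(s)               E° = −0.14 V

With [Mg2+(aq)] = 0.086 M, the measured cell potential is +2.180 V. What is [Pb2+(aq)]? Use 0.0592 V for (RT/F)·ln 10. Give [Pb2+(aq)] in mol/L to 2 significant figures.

0.00081 M

With Pb²⁺/Pb at the cathode and Mg²⁺/Mg at the anode, E°cell = −0.14 − (−2.38) = +2.24 V (n = 2).
Rearranging E = E° − (0.0592/n)·log Q gives log Q = 2(+2.24 − (+2.180))/0.0592 = 2.027.
For Pb2+(aq) + Mg(s) → Pb(s) + Mg2+(aq), the reaction quotient is Q = [Mg2+(aq)] / [Pb2+(aq)].
Solving for the unknown gives log [Pb2+(aq)] = −3.093, so [Pb2+(aq)] ≈ 0.00081 M.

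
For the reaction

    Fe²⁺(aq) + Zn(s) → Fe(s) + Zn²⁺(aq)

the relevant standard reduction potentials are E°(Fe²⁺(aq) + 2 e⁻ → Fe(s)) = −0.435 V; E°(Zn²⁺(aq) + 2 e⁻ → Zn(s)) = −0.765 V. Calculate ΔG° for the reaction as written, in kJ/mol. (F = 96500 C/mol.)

−63.7 kJ/mol

In the reaction as written Fe²⁺(aq) is reduced, so the Fe²⁺/Fe couple is the cathode and Zn²⁺/Zn is the anode.
E°cell = −0.435 − (−0.765) = +0.330 V; balancing electrons gives n = 2.
ΔG° = −nFE°cell = −(2)(96500)(+0.330) J/mol = −63.7 kJ/mol.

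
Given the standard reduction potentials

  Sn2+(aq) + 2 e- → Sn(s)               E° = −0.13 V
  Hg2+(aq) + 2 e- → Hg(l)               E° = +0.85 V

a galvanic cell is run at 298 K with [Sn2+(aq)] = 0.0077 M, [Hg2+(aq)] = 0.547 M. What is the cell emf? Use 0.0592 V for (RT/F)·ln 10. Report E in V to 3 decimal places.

+1.035 V

The Hg²⁺/Hg couple has the more positive E°, so it is the cathode; Sn²⁺/Sn is the anode.
The standard potential is +0.85 − (−0.13) = +0.98 V and the balanced reaction transfers n = 2 electrons.
For the overall reaction Hg2+(aq) + Sn(s) → Hg(l) + Sn2+(aq), Q = [Sn2+(aq)] / [Hg2+(aq)] = 0.0141, giving log Q = −1.851.
By the Nernst equation, E = +0.98 − (0.0592/2)·(−1.851) = +1.035 V.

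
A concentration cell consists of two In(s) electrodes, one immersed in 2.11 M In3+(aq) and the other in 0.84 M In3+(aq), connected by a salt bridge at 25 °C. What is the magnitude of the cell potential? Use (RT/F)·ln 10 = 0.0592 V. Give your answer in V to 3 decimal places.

0.008 V

For a concentration cell E°cell = 0, since both electrodes use the same couple.
The compartment with the higher In3+(aq) concentration (2.11 M) acts as the cathode; ions are reduced there and produced at the dilute (0.84 M) anode.
With n = 3, Ecell = −(0.0592/3)·log([dilute]/[conc]) = −(0.0592/3)·log(0.84/2.11) = +0.008 V.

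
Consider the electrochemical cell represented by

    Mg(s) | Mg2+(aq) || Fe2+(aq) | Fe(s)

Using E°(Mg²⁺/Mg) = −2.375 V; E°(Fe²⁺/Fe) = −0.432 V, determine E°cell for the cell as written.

+1.943 V

By convention the left-hand electrode in cell notation is the anode (oxidation) and the right-hand electrode is the cathode (reduction).
E°cell = E°(right) − E°(left) = −0.432 − (−2.375) = +1.943 V.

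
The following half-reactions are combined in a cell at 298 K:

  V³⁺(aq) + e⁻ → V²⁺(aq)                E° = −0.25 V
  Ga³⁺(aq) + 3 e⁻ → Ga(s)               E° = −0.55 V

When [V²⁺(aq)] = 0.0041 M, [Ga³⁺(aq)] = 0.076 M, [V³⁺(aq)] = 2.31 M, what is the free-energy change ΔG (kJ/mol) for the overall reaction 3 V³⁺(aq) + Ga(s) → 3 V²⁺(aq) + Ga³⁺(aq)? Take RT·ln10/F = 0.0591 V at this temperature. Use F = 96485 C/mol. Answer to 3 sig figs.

With V³⁺/V²⁺ reduced at the cathode, E°cell = −0.25 − (−0.55) = +0.30 V and n = 3.
The reaction quotient is ([V²⁺(aq)]^3·[Ga³⁺(aq)]) / [V³⁺(aq)]^3 = 4.25×10^−10; by Nernst, E = +0.30 − (0.0591/3)(−9.372) = +0.4846 V.
Finally ΔG = −nFE = −(3)(96485 C/mol)(+0.4846 V) = −140 kJ/mol.

−140 kJ/mol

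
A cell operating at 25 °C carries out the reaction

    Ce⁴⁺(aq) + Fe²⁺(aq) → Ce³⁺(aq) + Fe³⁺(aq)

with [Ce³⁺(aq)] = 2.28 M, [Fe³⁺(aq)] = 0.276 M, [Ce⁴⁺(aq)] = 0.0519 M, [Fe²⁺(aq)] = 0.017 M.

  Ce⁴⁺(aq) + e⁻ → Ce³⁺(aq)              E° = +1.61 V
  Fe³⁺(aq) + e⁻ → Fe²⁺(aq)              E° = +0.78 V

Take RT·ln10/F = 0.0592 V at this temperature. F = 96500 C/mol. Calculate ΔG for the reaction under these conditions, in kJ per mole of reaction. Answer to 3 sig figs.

−63.8 kJ/mol

The standard cell potential is +1.61 − (+0.78) = +0.83 V, with n = 1 electron in the balanced equation.
Q = ([Ce³⁺(aq)]·[Fe³⁺(aq)]) / ([Ce⁴⁺(aq)]·[Fe²⁺(aq)]) = 713, so log Q = 2.853 and E = +0.83 − (0.0592/1)(2.853) = +0.6611 V.
Finally ΔG = −nFE = −(1)(96500 C/mol)(+0.6611 V) = −63.8 kJ/mol.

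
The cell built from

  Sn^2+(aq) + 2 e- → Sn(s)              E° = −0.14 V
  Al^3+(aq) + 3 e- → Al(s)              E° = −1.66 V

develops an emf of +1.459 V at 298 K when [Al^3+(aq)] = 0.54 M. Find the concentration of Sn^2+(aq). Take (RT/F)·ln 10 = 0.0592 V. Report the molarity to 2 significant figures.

Sn²⁺/Sn is the cathode (higher E°); E°cell = −0.14 − (−1.66) = +1.52 V with n = 6.
Rearranging E = E° − (0.0592/n)·log Q gives log Q = 6(+1.52 − (+1.459))/0.0592 = 6.182.
For 3 Sn^2+(aq) + 2 Al(s) → 3 Sn(s) + 2 Al^3+(aq), the reaction quotient is Q = [Al^3+(aq)]^2 / [Sn^2+(aq)]^3.
Solving for the unknown gives log [Sn^2+(aq)] = −2.239, so [Sn^2+(aq)] ≈ 0.0058 M.

0.0058 M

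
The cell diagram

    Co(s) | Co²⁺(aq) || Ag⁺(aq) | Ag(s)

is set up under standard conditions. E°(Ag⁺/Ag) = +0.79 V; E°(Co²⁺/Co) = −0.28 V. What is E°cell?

By convention the left-hand electrode in cell notation is the anode (oxidation) and the right-hand electrode is the cathode (reduction).
E°cell = E°(right) − E°(left) = +0.79 − (−0.28) = +1.07 V.

+1.07 V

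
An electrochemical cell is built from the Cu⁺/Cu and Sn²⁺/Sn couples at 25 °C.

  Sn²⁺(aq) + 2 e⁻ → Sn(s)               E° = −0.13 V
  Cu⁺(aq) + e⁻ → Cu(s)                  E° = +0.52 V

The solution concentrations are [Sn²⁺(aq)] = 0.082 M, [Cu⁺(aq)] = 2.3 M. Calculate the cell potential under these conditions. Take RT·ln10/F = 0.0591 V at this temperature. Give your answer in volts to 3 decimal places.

Cu⁺/Cu is reduced (cathode, E° = +0.52 V) and Sn²⁺/Sn is oxidized (anode).
The standard potential is +0.52 − (−0.13) = +0.65 V and the balanced reaction transfers n = 2 electrons.
The balanced reaction is 2 Cu⁺(aq) + Sn(s) → 2 Cu(s) + Sn²⁺(aq), so Q = [Sn²⁺(aq)] / [Cu⁺(aq)]^2 = 0.0155 and log Q = −1.810.
Applying E = E° − (RT ln10/nF)·log Q gives +0.65 − (0.0591/2)(−1.810) = +0.703 V.

+0.703 V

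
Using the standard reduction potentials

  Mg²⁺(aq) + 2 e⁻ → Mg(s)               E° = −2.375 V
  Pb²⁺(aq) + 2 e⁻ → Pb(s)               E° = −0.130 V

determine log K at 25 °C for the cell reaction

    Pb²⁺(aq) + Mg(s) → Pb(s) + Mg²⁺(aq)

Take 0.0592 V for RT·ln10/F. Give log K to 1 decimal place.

The Pb²⁺/Pb couple is reduced (cathode); E°cell = −0.130 − (−2.375) = +2.245 V with n = 2.
At equilibrium E = 0, so log K = nE°cell / 0.0592 = (2)(+2.245) / 0.0592 = 75.8.

log K = 75.8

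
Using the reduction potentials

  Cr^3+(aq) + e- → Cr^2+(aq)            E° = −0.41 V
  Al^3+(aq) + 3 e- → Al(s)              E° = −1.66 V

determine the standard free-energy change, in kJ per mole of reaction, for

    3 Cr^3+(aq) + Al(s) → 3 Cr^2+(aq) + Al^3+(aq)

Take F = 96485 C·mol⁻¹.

In the reaction as written Cr^3+(aq) is reduced, so the Cr³⁺/Cr²⁺ couple is the cathode and Al³⁺/Al is the anode.
E°cell = −0.41 − (−1.66) = +1.25 V; balancing electrons gives n = 3.
ΔG° = −nFE°cell = −(3)(96485)(+1.25) J/mol = −362 kJ/mol.

−362 kJ/mol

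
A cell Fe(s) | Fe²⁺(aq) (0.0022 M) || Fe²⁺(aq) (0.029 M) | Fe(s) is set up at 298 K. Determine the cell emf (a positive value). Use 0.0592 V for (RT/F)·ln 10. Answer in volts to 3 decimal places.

0.033 V

For a concentration cell E°cell = 0, since both electrodes use the same couple.
The compartment with the higher Fe²⁺(aq) concentration (0.029 M) acts as the cathode; ions are reduced there and produced at the dilute (0.0022 M) anode.
With n = 2, Ecell = −(0.0592/2)·log([dilute]/[conc]) = −(0.0592/2)·log(0.0022/0.029) = +0.033 V.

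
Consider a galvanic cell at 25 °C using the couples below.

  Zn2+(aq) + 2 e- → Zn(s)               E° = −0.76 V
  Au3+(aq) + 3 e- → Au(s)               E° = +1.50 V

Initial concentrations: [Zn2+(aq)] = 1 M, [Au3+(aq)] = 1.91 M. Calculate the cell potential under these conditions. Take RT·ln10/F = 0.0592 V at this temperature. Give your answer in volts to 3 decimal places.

Since E°(Au³⁺/Au) > E°(Zn²⁺/Zn), Au³⁺/Au serves as the cathode.
E°cell = E°cat − E°an = +1.50 − (−0.76) = +2.26 V; n = 6.
For the overall reaction 2 Au3+(aq) + 3 Zn(s) → 2 Au(s) + 3 Zn2+(aq), Q = [Zn2+(aq)]^3 / [Au3+(aq)]^2 = 0.274, giving log Q = −0.562.
E = E° − (0.0592/n)·log Q = +2.26 − (0.0592/6)(−0.562) = +2.266 V.

+2.266 V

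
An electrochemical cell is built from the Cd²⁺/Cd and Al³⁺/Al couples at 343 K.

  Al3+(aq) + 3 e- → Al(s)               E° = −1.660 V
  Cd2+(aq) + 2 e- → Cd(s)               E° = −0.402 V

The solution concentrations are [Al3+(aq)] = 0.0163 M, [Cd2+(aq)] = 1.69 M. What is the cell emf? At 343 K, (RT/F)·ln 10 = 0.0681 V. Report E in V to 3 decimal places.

+1.306 V

The Cd²⁺/Cd couple has the more positive E°, so it is the cathode; Al³⁺/Al is the anode.
E°cell = −0.402 − (−1.660) = +1.258 V, with n = 6 electrons transferred.
Balancing gives 3 Cd2+(aq) + 2 Al(s) → 3 Cd(s) + 2 Al3+(aq); hence Q = [Al3+(aq)]^2 / [Cd2+(aq)]^3 = 5.5×10^−5 (log Q = −4.259).
E = E° − (0.0681/n)·log Q = +1.258 − (0.0681/6)(−4.259) = +1.306 V.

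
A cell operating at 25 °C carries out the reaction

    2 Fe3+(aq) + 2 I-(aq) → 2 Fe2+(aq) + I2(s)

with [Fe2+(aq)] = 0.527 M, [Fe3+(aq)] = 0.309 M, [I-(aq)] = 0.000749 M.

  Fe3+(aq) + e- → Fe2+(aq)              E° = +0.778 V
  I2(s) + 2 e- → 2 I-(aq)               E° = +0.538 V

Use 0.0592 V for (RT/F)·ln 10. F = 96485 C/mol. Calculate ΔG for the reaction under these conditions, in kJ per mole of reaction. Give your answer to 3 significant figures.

−7.95 kJ/mol

The standard cell potential is +0.778 − (+0.538) = +0.240 V, with n = 2 electrons in the balanced equation.
The reaction quotient is [Fe2+(aq)]^2 / ([Fe3+(aq)]^2·[I-(aq)]^2) = 5.18×10^6; by Nernst, E = +0.240 − (0.0592/2)(6.715) = +0.0412 V.
Then ΔG = −nFE = −2 × 96485 × +0.0412 J/mol = −7.95 kJ/mol.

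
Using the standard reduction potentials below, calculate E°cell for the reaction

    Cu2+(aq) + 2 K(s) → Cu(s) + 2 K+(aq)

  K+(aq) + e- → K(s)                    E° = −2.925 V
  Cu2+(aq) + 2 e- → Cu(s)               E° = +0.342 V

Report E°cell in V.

In the reaction as written, Cu2+(aq) is reduced (cathode) and K+(aq) is produced by oxidation at the anode.
E°cell = E°(cathode) − E°(anode) = +0.342 − (−2.925) = +3.267 V.

+3.267 V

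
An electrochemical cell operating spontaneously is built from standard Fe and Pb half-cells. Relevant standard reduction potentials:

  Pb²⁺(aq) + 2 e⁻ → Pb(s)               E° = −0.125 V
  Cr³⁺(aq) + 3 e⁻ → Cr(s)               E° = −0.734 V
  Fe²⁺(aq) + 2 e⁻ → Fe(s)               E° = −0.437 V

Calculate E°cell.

+0.312 V

Of the two couples in this cell, the one with the more positive reduction potential is reduced at the cathode: here that is Pb²⁺/Pb (−0.125 V); Fe²⁺/Fe (−0.437 V) is the anode.
E°cell = E°(cathode) − E°(anode) = −0.125 − (−0.437) = +0.312 V.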